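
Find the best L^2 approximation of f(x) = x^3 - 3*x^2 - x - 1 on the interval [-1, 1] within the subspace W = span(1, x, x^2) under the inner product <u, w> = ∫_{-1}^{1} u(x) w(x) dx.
g(x) = -3*x^2 - 2*x/5 - 1

The best approximation g ∈ W is the orthogonal projection of f onto W. Writing g = a_0 + a_1 x + a_2 x^2, the coefficients solve the normal equations G · a = b where
  G_{ij} = <φ_i, φ_j> and b_i = <f, φ_i>, with φ_0 = 1, φ_1 = x, φ_2 = x^2.
G =
  [2, 0, 2/3]
  [0, 2/3, 0]
  [2/3, 0, 2/5],
b = (-4, -4/15, -28/15).
Solving gives a_0 = -1, a_1 = -2/5, a_2 = -3, so
  g(x) = -3*x^2 - 2*x/5 - 1.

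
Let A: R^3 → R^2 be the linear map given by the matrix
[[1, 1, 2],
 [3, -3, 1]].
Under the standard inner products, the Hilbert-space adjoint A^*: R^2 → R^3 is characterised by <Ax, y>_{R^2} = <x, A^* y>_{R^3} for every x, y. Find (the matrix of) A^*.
A^* = A^T =
[[1, 3],
 [1, -3],
 [2, 1]]

For real matrices with standard dot products, the defining identity <Ax, y> = <x, A^* y> gives (Ax)^T y = x^T (A^*) y, i.e. x^T A^T y = x^T (A^*) y. Since this holds for all x, y, we must have A^* = A^T. Therefore
A^* =
[[1, 3],
 [1, -3],
 [2, 1]].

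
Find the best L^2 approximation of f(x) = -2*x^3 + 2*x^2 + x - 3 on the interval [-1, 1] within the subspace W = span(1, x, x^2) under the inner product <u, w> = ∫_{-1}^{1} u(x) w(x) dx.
g(x) = 2*x^2 - x/5 - 3

The best approximation g ∈ W is the orthogonal projection of f onto W. Writing g = a_0 + a_1 x + a_2 x^2, the coefficients solve the normal equations G · a = b where
  G_{ij} = <φ_i, φ_j> and b_i = <f, φ_i>, with φ_0 = 1, φ_1 = x, φ_2 = x^2.
G =
  [2, 0, 2/3]
  [0, 2/3, 0]
  [2/3, 0, 2/5],
b = (-14/3, -2/15, -6/5).
Solving gives a_0 = -3, a_1 = -1/5, a_2 = 2, so
  g(x) = 2*x^2 - x/5 - 3.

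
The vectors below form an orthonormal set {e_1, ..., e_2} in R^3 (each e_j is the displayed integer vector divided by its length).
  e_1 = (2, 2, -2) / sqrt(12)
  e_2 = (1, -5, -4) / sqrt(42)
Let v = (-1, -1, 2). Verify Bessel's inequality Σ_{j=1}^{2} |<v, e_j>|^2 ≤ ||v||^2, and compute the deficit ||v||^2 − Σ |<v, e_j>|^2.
Σ |<v, e_j>|^2 = 40/7; ||v||^2 = 6; deficit = 2/7

Write each e_j = u_j / sqrt(<u_j, u_j>) where u_j is the displayed integer vector. Then <v, e_j> = <v, u_j> / sqrt(<u_j, u_j>), so |<v, e_j>|^2 = <v, u_j>^2 / <u_j, u_j>.
Coefficients: <v, e_1> = -8/sqrt(12), <v, e_2> = -4/sqrt(42).
Square and sum: Σ |<v, e_j>|^2 = 40/7.
Compute ||v||^2 = v·v = 6.
Deficit = 6 − 40/7 = 2/7 ≥ 0, confirming Bessel's inequality. (The deficit equals ||v − Σ <v,e_j> e_j||^2, the squared distance from v to span{e_j}.)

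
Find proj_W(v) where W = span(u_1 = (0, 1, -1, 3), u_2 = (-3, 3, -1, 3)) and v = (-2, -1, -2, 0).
proj_W(v) = (-126/139, 89/139, -5/139, 15/139)

Set up U = [u_1 | ... | u_2] ∈ R^(4×2). The projector onto W = col(U) is P = U (U^T U)^(-1) U^T.
Compute U^T U =
  [11, 13]
  [13, 28],
and U^T v = (1, 5).
Solve U^T U · c = U^T v for the coefficients: c = (-37/139, 42/139). The projection is proj_W(v) = U c.
Check: (v - proj_W(v)) · u_1 = 0  (should be 0).
Check: (v - proj_W(v)) · u_2 = 0  (should be 0).
Result: proj_W(v) = (-126/139, 89/139, -5/139, 15/139).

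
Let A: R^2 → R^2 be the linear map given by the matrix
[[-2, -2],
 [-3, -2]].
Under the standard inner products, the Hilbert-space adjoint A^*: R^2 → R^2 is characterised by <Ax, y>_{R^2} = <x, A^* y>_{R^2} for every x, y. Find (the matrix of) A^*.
A^* = A^T =
[[-2, -3],
 [-2, -2]]

For real matrices with standard dot products, the defining identity <Ax, y> = <x, A^* y> gives (Ax)^T y = x^T (A^*) y, i.e. x^T A^T y = x^T (A^*) y. Since this holds for all x, y, we must have A^* = A^T. Therefore
A^* =
[[-2, -3],
 [-2, -2]].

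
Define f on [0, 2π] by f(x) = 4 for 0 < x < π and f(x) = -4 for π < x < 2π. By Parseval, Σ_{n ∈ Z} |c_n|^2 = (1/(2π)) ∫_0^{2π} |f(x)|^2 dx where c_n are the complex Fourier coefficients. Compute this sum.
Σ |c_n|^2 = 16

Parseval equates the L^2 energy of f (normalised by 1/(2π)) with the ℓ^2 sum of its Fourier coefficients: (1/(2π)) ∫_0^{2π} |f|^2 = Σ |c_n|^2.
Compute the left side: (1/(2π)) [∫_0^π 4^2 dx + ∫_π^{2π} (-4)^2 dx] = (1/(2π)) · (16π + 16π) = (16 + 16)/2 = 16.
So Σ_{n ∈ Z} |c_n|^2 = 16.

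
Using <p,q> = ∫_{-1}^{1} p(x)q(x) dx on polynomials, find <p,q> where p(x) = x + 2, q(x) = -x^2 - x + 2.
<p,q> = 6

Expand the product: p(x)·q(x) = -x^3 - 3*x^2 + 4.
∫_{-1}^{1} of each monomial x^k gives [2/(k+1) if k even, 0 if k odd]. Integrating term-by-term (or equivalently evaluating the antiderivative F(x) = -x^4/4 - x^3 + 4*x at the endpoints):
  F(1) − F(−1) = 11/4 − (-13/4) = 6.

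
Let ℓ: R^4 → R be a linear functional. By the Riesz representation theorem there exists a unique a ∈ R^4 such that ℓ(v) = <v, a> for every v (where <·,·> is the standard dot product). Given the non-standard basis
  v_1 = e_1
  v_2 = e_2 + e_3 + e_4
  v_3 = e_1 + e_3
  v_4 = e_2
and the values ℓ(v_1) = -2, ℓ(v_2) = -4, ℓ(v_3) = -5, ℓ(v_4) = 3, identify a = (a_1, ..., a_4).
a = (-2, 3, -3, -4)

Write a = (a_1, ..., a_4) in the standard basis. For each basis vector v_i, ℓ(v_i) = <v_i, a> is a linear equation in the a_j's. Collect the n equations into a matrix system V a = ℓ, where row i of V is v_i (expressed in the standard basis). Since V is invertible (lower-triangular with 1s on the diagonal, up to permutation), solve by back-substitution:
  V =
[[1, 0, 0, 0],
 [0, 1, 1, 1],
 [1, 0, 1, 0],
 [0, 1, 0, 0]]
  V a = (-2, -4, -5, 3)
Solving gives a = (-2, 3, -3, -4).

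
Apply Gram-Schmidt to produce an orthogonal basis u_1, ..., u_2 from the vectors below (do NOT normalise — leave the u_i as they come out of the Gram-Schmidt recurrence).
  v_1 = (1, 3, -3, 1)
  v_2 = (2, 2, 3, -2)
Orthogonal basis:
  u_1 = (1, 3, -3, 1)
  u_2 = (43/20, 49/20, 51/20, -37/20)

Apply the Gram-Schmidt recurrence
  u_1 = v_1
  u_i = v_i − Σ_{j<i} ((v_i · u_j) / (u_j · u_j)) · u_j.

Step by step this gives:
  u_1 = (1, 3, -3, 1)
  u_2 = (43/20, 49/20, 51/20, -37/20)

Orthogonality check:
  u_2 · u_1 = 0 (should be 0)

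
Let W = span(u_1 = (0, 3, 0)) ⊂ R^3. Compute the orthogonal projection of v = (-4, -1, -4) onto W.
proj_W(v) = (0, -1, 0)

Set up U = [u_1 | ... | u_1] ∈ R^(3×1). The projector onto W = col(U) is P = U (U^T U)^(-1) U^T.
Compute U^T U =
  [9],
and U^T v = (-3).
Solve U^T U · c = U^T v for the coefficients: c = (-1/3). The projection is proj_W(v) = U c.
Check: (v - proj_W(v)) · u_1 = 0  (should be 0).
Result: proj_W(v) = (0, -1, 0).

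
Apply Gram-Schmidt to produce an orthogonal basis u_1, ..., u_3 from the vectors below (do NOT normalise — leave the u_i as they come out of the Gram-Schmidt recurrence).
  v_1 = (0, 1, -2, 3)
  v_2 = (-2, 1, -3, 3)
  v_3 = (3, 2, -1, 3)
Orthogonal basis:
  u_1 = (0, 1, -2, 3)
  u_2 = (-2, -1/7, -5/7, -3/7)
  u_3 = (1/11, 19/22, -2/11, -9/22)

Apply the Gram-Schmidt recurrence
  u_1 = v_1
  u_i = v_i − Σ_{j<i} ((v_i · u_j) / (u_j · u_j)) · u_j.

Step by step this gives:
  u_1 = (0, 1, -2, 3)
  u_2 = (-2, -1/7, -5/7, -3/7)
  u_3 = (1/11, 19/22, -2/11, -9/22)

Orthogonality check:
  u_2 · u_1 = 0 (should be 0)
  u_3 · u_1 = 0 (should be 0)
  u_3 · u_2 = 0 (should be 0)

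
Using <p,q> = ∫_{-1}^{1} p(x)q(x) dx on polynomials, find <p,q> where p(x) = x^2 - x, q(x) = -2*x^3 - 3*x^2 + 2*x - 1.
<p,q> = -12/5

Expand the product: p(x)·q(x) = -2*x^5 - x^4 + 5*x^3 - 3*x^2 + x.
∫_{-1}^{1} of each monomial x^k gives [2/(k+1) if k even, 0 if k odd]. Integrating term-by-term (or equivalently evaluating the antiderivative F(x) = -x^6/3 - x^5/5 + 5*x^4/4 - x^3 + x^2/2 at the endpoints):
  F(1) − F(−1) = 13/60 − (157/60) = -12/5.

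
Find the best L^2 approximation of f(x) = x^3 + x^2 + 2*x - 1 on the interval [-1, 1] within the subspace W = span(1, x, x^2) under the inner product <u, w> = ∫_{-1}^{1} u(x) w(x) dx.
g(x) = x^2 + 13*x/5 - 1

The best approximation g ∈ W is the orthogonal projection of f onto W. Writing g = a_0 + a_1 x + a_2 x^2, the coefficients solve the normal equations G · a = b where
  G_{ij} = <φ_i, φ_j> and b_i = <f, φ_i>, with φ_0 = 1, φ_1 = x, φ_2 = x^2.
G =
  [2, 0, 2/3]
  [0, 2/3, 0]
  [2/3, 0, 2/5],
b = (-4/3, 26/15, -4/15).
Solving gives a_0 = -1, a_1 = 13/5, a_2 = 1, so
  g(x) = x^2 + 13*x/5 - 1.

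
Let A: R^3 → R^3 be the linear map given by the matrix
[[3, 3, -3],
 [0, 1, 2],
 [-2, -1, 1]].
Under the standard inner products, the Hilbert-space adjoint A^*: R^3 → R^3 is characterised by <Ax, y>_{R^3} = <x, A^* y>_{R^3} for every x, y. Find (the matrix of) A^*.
A^* = A^T =
[[3, 0, -2],
 [3, 1, -1],
 [-3, 2, 1]]

For real matrices with standard dot products, the defining identity <Ax, y> = <x, A^* y> gives (Ax)^T y = x^T (A^*) y, i.e. x^T A^T y = x^T (A^*) y. Since this holds for all x, y, we must have A^* = A^T. Therefore
A^* =
[[3, 0, -2],
 [3, 1, -1],
 [-3, 2, 1]].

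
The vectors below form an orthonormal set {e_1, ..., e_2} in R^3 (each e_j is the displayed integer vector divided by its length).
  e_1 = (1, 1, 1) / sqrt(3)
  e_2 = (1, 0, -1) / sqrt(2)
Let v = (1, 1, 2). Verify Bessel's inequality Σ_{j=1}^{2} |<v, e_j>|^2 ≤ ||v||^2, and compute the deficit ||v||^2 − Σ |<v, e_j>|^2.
Σ |<v, e_j>|^2 = 35/6; ||v||^2 = 6; deficit = 1/6

Write each e_j = u_j / sqrt(<u_j, u_j>) where u_j is the displayed integer vector. Then <v, e_j> = <v, u_j> / sqrt(<u_j, u_j>), so |<v, e_j>|^2 = <v, u_j>^2 / <u_j, u_j>.
Coefficients: <v, e_1> = 4/sqrt(3), <v, e_2> = -1/sqrt(2).
Square and sum: Σ |<v, e_j>|^2 = 35/6.
Compute ||v||^2 = v·v = 6.
Deficit = 6 − 35/6 = 1/6 ≥ 0, confirming Bessel's inequality. (The deficit equals ||v − Σ <v,e_j> e_j||^2, the squared distance from v to span{e_j}.)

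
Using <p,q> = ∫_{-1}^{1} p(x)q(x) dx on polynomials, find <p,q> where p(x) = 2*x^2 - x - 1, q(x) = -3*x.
<p,q> = 2

Expand the product: p(x)·q(x) = -6*x^3 + 3*x^2 + 3*x.
∫_{-1}^{1} of each monomial x^k gives [2/(k+1) if k even, 0 if k odd]. Integrating term-by-term (or equivalently evaluating the antiderivative F(x) = -3*x^4/2 + x^3 + 3*x^2/2 at the endpoints):
  F(1) − F(−1) = 1 − (-1) = 2.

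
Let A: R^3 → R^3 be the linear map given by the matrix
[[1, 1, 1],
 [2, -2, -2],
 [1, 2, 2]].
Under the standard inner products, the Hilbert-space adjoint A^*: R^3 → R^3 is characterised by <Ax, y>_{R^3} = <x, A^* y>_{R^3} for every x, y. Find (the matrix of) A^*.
A^* = A^T =
[[1, 2, 1],
 [1, -2, 2],
 [1, -2, 2]]

For real matrices with standard dot products, the defining identity <Ax, y> = <x, A^* y> gives (Ax)^T y = x^T (A^*) y, i.e. x^T A^T y = x^T (A^*) y. Since this holds for all x, y, we must have A^* = A^T. Therefore
A^* =
[[1, 2, 1],
 [1, -2, 2],
 [1, -2, 2]].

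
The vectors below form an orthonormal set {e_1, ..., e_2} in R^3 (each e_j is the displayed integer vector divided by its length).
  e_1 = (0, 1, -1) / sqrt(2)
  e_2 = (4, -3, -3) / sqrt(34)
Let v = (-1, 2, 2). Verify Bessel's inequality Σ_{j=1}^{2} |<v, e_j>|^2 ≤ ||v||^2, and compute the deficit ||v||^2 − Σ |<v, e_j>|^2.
Σ |<v, e_j>|^2 = 128/17; ||v||^2 = 9; deficit = 25/17

Write each e_j = u_j / sqrt(<u_j, u_j>) where u_j is the displayed integer vector. Then <v, e_j> = <v, u_j> / sqrt(<u_j, u_j>), so |<v, e_j>|^2 = <v, u_j>^2 / <u_j, u_j>.
Coefficients: <v, e_1> = 0/sqrt(2), <v, e_2> = -16/sqrt(34).
Square and sum: Σ |<v, e_j>|^2 = 128/17.
Compute ||v||^2 = v·v = 9.
Deficit = 9 − 128/17 = 25/17 ≥ 0, confirming Bessel's inequality. (The deficit equals ||v − Σ <v,e_j> e_j||^2, the squared distance from v to span{e_j}.)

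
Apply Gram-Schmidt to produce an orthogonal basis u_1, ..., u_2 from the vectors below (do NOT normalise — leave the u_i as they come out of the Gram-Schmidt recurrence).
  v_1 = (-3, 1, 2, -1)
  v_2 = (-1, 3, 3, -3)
Orthogonal basis:
  u_1 = (-3, 1, 2, -1)
  u_2 = (2, 2, 1, -2)

Apply the Gram-Schmidt recurrence
  u_1 = v_1
  u_i = v_i − Σ_{j<i} ((v_i · u_j) / (u_j · u_j)) · u_j.

Step by step this gives:
  u_1 = (-3, 1, 2, -1)
  u_2 = (2, 2, 1, -2)

Orthogonality check:
  u_2 · u_1 = 0 (should be 0)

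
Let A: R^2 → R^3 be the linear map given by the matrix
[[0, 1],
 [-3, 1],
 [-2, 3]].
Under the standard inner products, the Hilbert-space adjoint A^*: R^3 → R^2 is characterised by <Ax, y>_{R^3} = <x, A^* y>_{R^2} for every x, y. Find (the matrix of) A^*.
A^* = A^T =
[[0, -3, -2],
 [1, 1, 3]]

For real matrices with standard dot products, the defining identity <Ax, y> = <x, A^* y> gives (Ax)^T y = x^T (A^*) y, i.e. x^T A^T y = x^T (A^*) y. Since this holds for all x, y, we must have A^* = A^T. Therefore
A^* =
[[0, -3, -2],
 [1, 1, 3]].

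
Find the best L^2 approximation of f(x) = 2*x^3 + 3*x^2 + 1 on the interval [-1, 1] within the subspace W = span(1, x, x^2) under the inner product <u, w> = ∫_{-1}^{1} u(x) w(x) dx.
g(x) = 3*x^2 + 6*x/5 + 1

The best approximation g ∈ W is the orthogonal projection of f onto W. Writing g = a_0 + a_1 x + a_2 x^2, the coefficients solve the normal equations G · a = b where
  G_{ij} = <φ_i, φ_j> and b_i = <f, φ_i>, with φ_0 = 1, φ_1 = x, φ_2 = x^2.
G =
  [2, 0, 2/3]
  [0, 2/3, 0]
  [2/3, 0, 2/5],
b = (4, 4/5, 28/15).
Solving gives a_0 = 1, a_1 = 6/5, a_2 = 3, so
  g(x) = 3*x^2 + 6*x/5 + 1.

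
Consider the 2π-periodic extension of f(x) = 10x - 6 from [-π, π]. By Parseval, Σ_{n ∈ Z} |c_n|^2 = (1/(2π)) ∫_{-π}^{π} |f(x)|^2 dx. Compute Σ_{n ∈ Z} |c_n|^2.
Σ |c_n|^2 = 100π^2/3 + 36

Expand and integrate term by term over [-π, π]:
  ∫ (10x)^2 dx = 100·(2π^3/3); ∫ 2·10·(-6)·x dx = 0 (odd integrand); ∫ (-6)^2 dx = 36·2π.
So (1/(2π)) ∫_{-π}^{π} (10x - 6)^2 dx = 100π^2/3 + 36 = 100π^2/3 + 36.
Parseval ⇒ Σ |c_n|^2 = 100π^2/3 + 36.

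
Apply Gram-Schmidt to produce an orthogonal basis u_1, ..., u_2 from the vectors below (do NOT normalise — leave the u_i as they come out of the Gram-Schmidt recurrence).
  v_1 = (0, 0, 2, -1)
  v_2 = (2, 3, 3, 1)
Orthogonal basis:
  u_1 = (0, 0, 2, -1)
  u_2 = (2, 3, 1, 2)

Apply the Gram-Schmidt recurrence
  u_1 = v_1
  u_i = v_i − Σ_{j<i} ((v_i · u_j) / (u_j · u_j)) · u_j.

Step by step this gives:
  u_1 = (0, 0, 2, -1)
  u_2 = (2, 3, 1, 2)

Orthogonality check:
  u_2 · u_1 = 0 (should be 0)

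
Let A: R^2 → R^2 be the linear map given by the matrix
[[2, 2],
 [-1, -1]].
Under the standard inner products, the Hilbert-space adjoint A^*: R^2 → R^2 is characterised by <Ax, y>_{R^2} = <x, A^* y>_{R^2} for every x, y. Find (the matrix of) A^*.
A^* = A^T =
[[2, -1],
 [2, -1]]

For real matrices with standard dot products, the defining identity <Ax, y> = <x, A^* y> gives (Ax)^T y = x^T (A^*) y, i.e. x^T A^T y = x^T (A^*) y. Since this holds for all x, y, we must have A^* = A^T. Therefore
A^* =
[[2, -1],
 [2, -1]].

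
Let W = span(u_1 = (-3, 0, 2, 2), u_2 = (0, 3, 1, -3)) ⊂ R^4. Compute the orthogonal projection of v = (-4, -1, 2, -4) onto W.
proj_W(v) = (-588/307, 657/307, 611/307, -265/307)

Set up U = [u_1 | ... | u_2] ∈ R^(4×2). The projector onto W = col(U) is P = U (U^T U)^(-1) U^T.
Compute U^T U =
  [17, -4]
  [-4, 19],
and U^T v = (8, 11).
Solve U^T U · c = U^T v for the coefficients: c = (196/307, 219/307). The projection is proj_W(v) = U c.
Check: (v - proj_W(v)) · u_1 = 0  (should be 0).
Check: (v - proj_W(v)) · u_2 = 0  (should be 0).
Result: proj_W(v) = (-588/307, 657/307, 611/307, -265/307).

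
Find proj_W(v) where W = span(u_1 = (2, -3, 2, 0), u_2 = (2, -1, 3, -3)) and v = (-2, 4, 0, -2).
proj_W(v) = (-56/37, 142/37, -27/37, -87/37)

Set up U = [u_1 | ... | u_2] ∈ R^(4×2). The projector onto W = col(U) is P = U (U^T U)^(-1) U^T.
Compute U^T U =
  [17, 13]
  [13, 23],
and U^T v = (-16, -2).
Solve U^T U · c = U^T v for the coefficients: c = (-57/37, 29/37). The projection is proj_W(v) = U c.
Check: (v - proj_W(v)) · u_1 = 0  (should be 0).
Check: (v - proj_W(v)) · u_2 = 0  (should be 0).
Result: proj_W(v) = (-56/37, 142/37, -27/37, -87/37).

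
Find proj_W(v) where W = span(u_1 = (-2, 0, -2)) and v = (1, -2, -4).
proj_W(v) = (-3/2, 0, -3/2)

Set up U = [u_1 | ... | u_1] ∈ R^(3×1). The projector onto W = col(U) is P = U (U^T U)^(-1) U^T.
Compute U^T U =
  [8],
and U^T v = (6).
Solve U^T U · c = U^T v for the coefficients: c = (3/4). The projection is proj_W(v) = U c.
Check: (v - proj_W(v)) · u_1 = 0  (should be 0).
Result: proj_W(v) = (-3/2, 0, -3/2).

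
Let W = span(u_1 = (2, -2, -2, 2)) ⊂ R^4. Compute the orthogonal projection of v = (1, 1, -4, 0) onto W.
proj_W(v) = (1, -1, -1, 1)

Set up U = [u_1 | ... | u_1] ∈ R^(4×1). The projector onto W = col(U) is P = U (U^T U)^(-1) U^T.
Compute U^T U =
  [16],
and U^T v = (8).
Solve U^T U · c = U^T v for the coefficients: c = (1/2). The projection is proj_W(v) = U c.
Check: (v - proj_W(v)) · u_1 = 0  (should be 0).
Result: proj_W(v) = (1, -1, -1, 1).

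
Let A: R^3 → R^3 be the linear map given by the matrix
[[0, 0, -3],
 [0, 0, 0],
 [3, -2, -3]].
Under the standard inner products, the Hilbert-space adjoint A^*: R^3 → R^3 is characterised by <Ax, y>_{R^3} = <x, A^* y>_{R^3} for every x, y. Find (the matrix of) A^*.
A^* = A^T =
[[0, 0, 3],
 [0, 0, -2],
 [-3, 0, -3]]

For real matrices with standard dot products, the defining identity <Ax, y> = <x, A^* y> gives (Ax)^T y = x^T (A^*) y, i.e. x^T A^T y = x^T (A^*) y. Since this holds for all x, y, we must have A^* = A^T. Therefore
A^* =
[[0, 0, 3],
 [0, 0, -2],
 [-3, 0, -3]].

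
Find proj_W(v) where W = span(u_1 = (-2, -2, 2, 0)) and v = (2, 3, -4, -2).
proj_W(v) = (3, 3, -3, 0)

Set up U = [u_1 | ... | u_1] ∈ R^(4×1). The projector onto W = col(U) is P = U (U^T U)^(-1) U^T.
Compute U^T U =
  [12],
and U^T v = (-18).
Solve U^T U · c = U^T v for the coefficients: c = (-3/2). The projection is proj_W(v) = U c.
Check: (v - proj_W(v)) · u_1 = 0  (should be 0).
Result: proj_W(v) = (3, 3, -3, 0).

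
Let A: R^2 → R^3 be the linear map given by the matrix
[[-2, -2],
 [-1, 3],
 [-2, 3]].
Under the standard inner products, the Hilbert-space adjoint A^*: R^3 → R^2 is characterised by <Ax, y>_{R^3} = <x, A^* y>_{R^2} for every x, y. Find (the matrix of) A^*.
A^* = A^T =
[[-2, -1, -2],
 [-2, 3, 3]]

For real matrices with standard dot products, the defining identity <Ax, y> = <x, A^* y> gives (Ax)^T y = x^T (A^*) y, i.e. x^T A^T y = x^T (A^*) y. Since this holds for all x, y, we must have A^* = A^T. Therefore
A^* =
[[-2, -1, -2],
 [-2, 3, 3]].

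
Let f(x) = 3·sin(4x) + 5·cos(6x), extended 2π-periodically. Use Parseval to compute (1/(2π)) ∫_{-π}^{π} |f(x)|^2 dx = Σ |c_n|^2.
Σ |c_n|^2 = 17

Expand |f|^2 and use orthogonality of {sin(nx), cos(mx)} on [-π, π]:
  ∫_{-π}^{π} sin(nx)^2 dx = π, ∫ cos(mx)^2 dx = π, and cross terms integrate to 0.
So ∫_{-π}^{π} f(x)^2 dx = 3^2 · π + 5^2 · π = (9 + 25)π.
Divide by 2π: (9 + 25)/2 = 17.
By Parseval, this equals Σ |c_n|^2.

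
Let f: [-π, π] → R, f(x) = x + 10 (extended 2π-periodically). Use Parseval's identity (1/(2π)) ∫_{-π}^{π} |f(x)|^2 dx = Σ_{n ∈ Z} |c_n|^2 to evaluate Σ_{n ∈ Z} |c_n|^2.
Σ |c_n|^2 = π^2/3 + 100

Expand and integrate term by term over [-π, π]:
  ∫ (x)^2 dx = 1·(2π^3/3); ∫ 2·1·(10)·x dx = 0 (odd integrand); ∫ 10^2 dx = 100·2π.
So (1/(2π)) ∫_{-π}^{π} (x + 10)^2 dx = 1π^2/3 + 100 = π^2/3 + 100.
Parseval ⇒ Σ |c_n|^2 = π^2/3 + 100.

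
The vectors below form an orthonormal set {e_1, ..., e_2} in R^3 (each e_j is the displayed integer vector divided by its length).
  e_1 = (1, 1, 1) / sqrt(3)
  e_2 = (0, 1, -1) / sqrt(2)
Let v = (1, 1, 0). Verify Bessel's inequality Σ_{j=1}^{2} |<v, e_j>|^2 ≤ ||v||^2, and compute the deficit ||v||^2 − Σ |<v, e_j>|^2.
Σ |<v, e_j>|^2 = 11/6; ||v||^2 = 2; deficit = 1/6

Write each e_j = u_j / sqrt(<u_j, u_j>) where u_j is the displayed integer vector. Then <v, e_j> = <v, u_j> / sqrt(<u_j, u_j>), so |<v, e_j>|^2 = <v, u_j>^2 / <u_j, u_j>.
Coefficients: <v, e_1> = 2/sqrt(3), <v, e_2> = 1/sqrt(2).
Square and sum: Σ |<v, e_j>|^2 = 11/6.
Compute ||v||^2 = v·v = 2.
Deficit = 2 − 11/6 = 1/6 ≥ 0, confirming Bessel's inequality. (The deficit equals ||v − Σ <v,e_j> e_j||^2, the squared distance from v to span{e_j}.)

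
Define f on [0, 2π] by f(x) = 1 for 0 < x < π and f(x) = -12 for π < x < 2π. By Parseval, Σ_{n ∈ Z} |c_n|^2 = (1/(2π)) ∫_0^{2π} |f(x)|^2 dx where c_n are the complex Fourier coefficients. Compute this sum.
Σ |c_n|^2 = 145/2

Parseval equates the L^2 energy of f (normalised by 1/(2π)) with the ℓ^2 sum of its Fourier coefficients: (1/(2π)) ∫_0^{2π} |f|^2 = Σ |c_n|^2.
Compute the left side: (1/(2π)) [∫_0^π 1^2 dx + ∫_π^{2π} (-12)^2 dx] = (1/(2π)) · (1π + 144π) = (1 + 144)/2 = 145/2.
So Σ_{n ∈ Z} |c_n|^2 = 145/2.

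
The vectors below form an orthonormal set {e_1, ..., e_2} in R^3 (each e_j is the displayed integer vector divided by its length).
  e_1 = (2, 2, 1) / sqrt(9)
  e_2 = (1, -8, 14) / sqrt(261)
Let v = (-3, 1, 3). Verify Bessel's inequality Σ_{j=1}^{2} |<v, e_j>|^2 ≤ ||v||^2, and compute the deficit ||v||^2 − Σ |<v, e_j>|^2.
Σ |<v, e_j>|^2 = 110/29; ||v||^2 = 19; deficit = 441/29

Write each e_j = u_j / sqrt(<u_j, u_j>) where u_j is the displayed integer vector. Then <v, e_j> = <v, u_j> / sqrt(<u_j, u_j>), so |<v, e_j>|^2 = <v, u_j>^2 / <u_j, u_j>.
Coefficients: <v, e_1> = -1/sqrt(9), <v, e_2> = 31/sqrt(261).
Square and sum: Σ |<v, e_j>|^2 = 110/29.
Compute ||v||^2 = v·v = 19.
Deficit = 19 − 110/29 = 441/29 ≥ 0, confirming Bessel's inequality. (The deficit equals ||v − Σ <v,e_j> e_j||^2, the squared distance from v to span{e_j}.)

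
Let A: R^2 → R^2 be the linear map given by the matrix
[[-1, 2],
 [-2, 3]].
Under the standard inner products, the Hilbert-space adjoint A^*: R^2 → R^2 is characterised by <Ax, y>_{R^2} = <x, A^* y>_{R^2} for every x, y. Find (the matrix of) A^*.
A^* = A^T =
[[-1, -2],
 [2, 3]]

For real matrices with standard dot products, the defining identity <Ax, y> = <x, A^* y> gives (Ax)^T y = x^T (A^*) y, i.e. x^T A^T y = x^T (A^*) y. Since this holds for all x, y, we must have A^* = A^T. Therefore
A^* =
[[-1, -2],
 [2, 3]].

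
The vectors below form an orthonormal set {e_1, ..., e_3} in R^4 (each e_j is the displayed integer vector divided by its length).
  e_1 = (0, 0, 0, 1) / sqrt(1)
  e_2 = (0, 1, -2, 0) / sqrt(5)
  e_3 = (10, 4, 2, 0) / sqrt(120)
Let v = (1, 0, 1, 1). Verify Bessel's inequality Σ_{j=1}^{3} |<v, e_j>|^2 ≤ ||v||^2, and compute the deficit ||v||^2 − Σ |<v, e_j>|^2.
Σ |<v, e_j>|^2 = 3; ||v||^2 = 3; deficit = 0

Write each e_j = u_j / sqrt(<u_j, u_j>) where u_j is the displayed integer vector. Then <v, e_j> = <v, u_j> / sqrt(<u_j, u_j>), so |<v, e_j>|^2 = <v, u_j>^2 / <u_j, u_j>.
Coefficients: <v, e_1> = 1/sqrt(1), <v, e_2> = -2/sqrt(5), <v, e_3> = 12/sqrt(120).
Square and sum: Σ |<v, e_j>|^2 = 3.
Compute ||v||^2 = v·v = 3.
Deficit = 3 − 3 = 0 ≥ 0, confirming Bessel's inequality. (The deficit equals ||v − Σ <v,e_j> e_j||^2, the squared distance from v to span{e_j}.)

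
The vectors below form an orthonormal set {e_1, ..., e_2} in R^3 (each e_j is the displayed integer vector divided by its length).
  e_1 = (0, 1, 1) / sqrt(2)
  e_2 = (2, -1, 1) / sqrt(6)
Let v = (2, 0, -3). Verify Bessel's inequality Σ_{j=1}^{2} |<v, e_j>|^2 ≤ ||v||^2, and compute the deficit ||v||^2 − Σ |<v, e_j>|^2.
Σ |<v, e_j>|^2 = 14/3; ||v||^2 = 13; deficit = 25/3

Write each e_j = u_j / sqrt(<u_j, u_j>) where u_j is the displayed integer vector. Then <v, e_j> = <v, u_j> / sqrt(<u_j, u_j>), so |<v, e_j>|^2 = <v, u_j>^2 / <u_j, u_j>.
Coefficients: <v, e_1> = -3/sqrt(2), <v, e_2> = 1/sqrt(6).
Square and sum: Σ |<v, e_j>|^2 = 14/3.
Compute ||v||^2 = v·v = 13.
Deficit = 13 − 14/3 = 25/3 ≥ 0, confirming Bessel's inequality. (The deficit equals ||v − Σ <v,e_j> e_j||^2, the squared distance from v to span{e_j}.)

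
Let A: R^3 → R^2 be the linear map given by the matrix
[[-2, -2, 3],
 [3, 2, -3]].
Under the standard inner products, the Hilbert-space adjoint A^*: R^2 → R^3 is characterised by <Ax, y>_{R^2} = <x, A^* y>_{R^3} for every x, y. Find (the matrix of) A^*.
A^* = A^T =
[[-2, 3],
 [-2, 2],
 [3, -3]]

For real matrices with standard dot products, the defining identity <Ax, y> = <x, A^* y> gives (Ax)^T y = x^T (A^*) y, i.e. x^T A^T y = x^T (A^*) y. Since this holds for all x, y, we must have A^* = A^T. Therefore
A^* =
[[-2, 3],
 [-2, 2],
 [3, -3]].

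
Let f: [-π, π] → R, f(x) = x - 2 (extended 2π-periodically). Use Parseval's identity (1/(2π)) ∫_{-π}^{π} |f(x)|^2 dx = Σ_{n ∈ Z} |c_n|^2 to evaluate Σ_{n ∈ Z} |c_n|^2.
Σ |c_n|^2 = π^2/3 + 4

Expand and integrate term by term over [-π, π]:
  ∫ (x)^2 dx = 1·(2π^3/3); ∫ 2·1·(-2)·x dx = 0 (odd integrand); ∫ (-2)^2 dx = 4·2π.
So (1/(2π)) ∫_{-π}^{π} (x - 2)^2 dx = 1π^2/3 + 4 = π^2/3 + 4.
Parseval ⇒ Σ |c_n|^2 = π^2/3 + 4.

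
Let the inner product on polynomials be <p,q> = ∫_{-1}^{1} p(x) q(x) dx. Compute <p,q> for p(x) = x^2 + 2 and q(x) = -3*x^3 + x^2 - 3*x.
<p,q> = 26/15

Expand the product: p(x)·q(x) = -3*x^5 + x^4 - 9*x^3 + 2*x^2 - 6*x.
∫_{-1}^{1} of each monomial x^k gives [2/(k+1) if k even, 0 if k odd]. Integrating term-by-term (or equivalently evaluating the antiderivative F(x) = -x^6/2 + x^5/5 - 9*x^4/4 + 2*x^3/3 - 3*x^2 at the endpoints):
  F(1) − F(−1) = -293/60 − (-397/60) = 26/15.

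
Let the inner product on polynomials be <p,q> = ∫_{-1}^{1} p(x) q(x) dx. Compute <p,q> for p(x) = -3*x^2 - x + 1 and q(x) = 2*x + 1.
<p,q> = -4/3

Expand the product: p(x)·q(x) = -6*x^3 - 5*x^2 + x + 1.
∫_{-1}^{1} of each monomial x^k gives [2/(k+1) if k even, 0 if k odd]. Integrating term-by-term (or equivalently evaluating the antiderivative F(x) = -3*x^4/2 - 5*x^3/3 + x^2/2 + x at the endpoints):
  F(1) − F(−1) = -5/3 − (-1/3) = -4/3.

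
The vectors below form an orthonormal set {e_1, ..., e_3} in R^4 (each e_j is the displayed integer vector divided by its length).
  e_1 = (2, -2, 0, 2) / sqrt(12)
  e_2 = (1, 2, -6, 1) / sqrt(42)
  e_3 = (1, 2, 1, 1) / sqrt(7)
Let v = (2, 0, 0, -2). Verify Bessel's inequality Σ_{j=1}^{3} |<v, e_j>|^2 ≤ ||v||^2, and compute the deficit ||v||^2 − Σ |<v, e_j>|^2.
Σ |<v, e_j>|^2 = 0; ||v||^2 = 8; deficit = 8

Write each e_j = u_j / sqrt(<u_j, u_j>) where u_j is the displayed integer vector. Then <v, e_j> = <v, u_j> / sqrt(<u_j, u_j>), so |<v, e_j>|^2 = <v, u_j>^2 / <u_j, u_j>.
Coefficients: <v, e_1> = 0/sqrt(12), <v, e_2> = 0/sqrt(42), <v, e_3> = 0/sqrt(7).
Square and sum: Σ |<v, e_j>|^2 = 0.
Compute ||v||^2 = v·v = 8.
Deficit = 8 − 0 = 8 ≥ 0, confirming Bessel's inequality. (The deficit equals ||v − Σ <v,e_j> e_j||^2, the squared distance from v to span{e_j}.)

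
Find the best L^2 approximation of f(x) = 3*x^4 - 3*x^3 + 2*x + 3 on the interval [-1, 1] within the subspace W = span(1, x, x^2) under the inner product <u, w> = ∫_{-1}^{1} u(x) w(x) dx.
g(x) = 18*x^2/7 + x/5 + 96/35

The best approximation g ∈ W is the orthogonal projection of f onto W. Writing g = a_0 + a_1 x + a_2 x^2, the coefficients solve the normal equations G · a = b where
  G_{ij} = <φ_i, φ_j> and b_i = <f, φ_i>, with φ_0 = 1, φ_1 = x, φ_2 = x^2.
G =
  [2, 0, 2/3]
  [0, 2/3, 0]
  [2/3, 0, 2/5],
b = (36/5, 2/15, 20/7).
Solving gives a_0 = 96/35, a_1 = 1/5, a_2 = 18/7, so
  g(x) = 18*x^2/7 + x/5 + 96/35.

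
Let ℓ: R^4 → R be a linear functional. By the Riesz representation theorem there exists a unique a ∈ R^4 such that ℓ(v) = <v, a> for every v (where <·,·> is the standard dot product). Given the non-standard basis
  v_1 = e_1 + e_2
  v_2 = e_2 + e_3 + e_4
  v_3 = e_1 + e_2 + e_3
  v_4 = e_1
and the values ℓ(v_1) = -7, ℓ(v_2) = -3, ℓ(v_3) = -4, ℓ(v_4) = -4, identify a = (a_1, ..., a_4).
a = (-4, -3, 3, -3)

Write a = (a_1, ..., a_4) in the standard basis. For each basis vector v_i, ℓ(v_i) = <v_i, a> is a linear equation in the a_j's. Collect the n equations into a matrix system V a = ℓ, where row i of V is v_i (expressed in the standard basis). Since V is invertible (lower-triangular with 1s on the diagonal, up to permutation), solve by back-substitution:
  V =
[[1, 1, 0, 0],
 [0, 1, 1, 1],
 [1, 1, 1, 0],
 [1, 0, 0, 0]]
  V a = (-7, -3, -4, -4)
Solving gives a = (-4, -3, 3, -3).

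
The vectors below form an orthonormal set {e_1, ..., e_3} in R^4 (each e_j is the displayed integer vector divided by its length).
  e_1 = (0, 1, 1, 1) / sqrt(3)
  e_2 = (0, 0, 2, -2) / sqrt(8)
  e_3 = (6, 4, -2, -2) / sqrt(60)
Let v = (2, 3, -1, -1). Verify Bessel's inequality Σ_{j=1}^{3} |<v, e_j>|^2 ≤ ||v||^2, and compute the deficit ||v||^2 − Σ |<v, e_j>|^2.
Σ |<v, e_j>|^2 = 67/5; ||v||^2 = 15; deficit = 8/5

Write each e_j = u_j / sqrt(<u_j, u_j>) where u_j is the displayed integer vector. Then <v, e_j> = <v, u_j> / sqrt(<u_j, u_j>), so |<v, e_j>|^2 = <v, u_j>^2 / <u_j, u_j>.
Coefficients: <v, e_1> = 1/sqrt(3), <v, e_2> = 0/sqrt(8), <v, e_3> = 28/sqrt(60).
Square and sum: Σ |<v, e_j>|^2 = 67/5.
Compute ||v||^2 = v·v = 15.
Deficit = 15 − 67/5 = 8/5 ≥ 0, confirming Bessel's inequality. (The deficit equals ||v − Σ <v,e_j> e_j||^2, the squared distance from v to span{e_j}.)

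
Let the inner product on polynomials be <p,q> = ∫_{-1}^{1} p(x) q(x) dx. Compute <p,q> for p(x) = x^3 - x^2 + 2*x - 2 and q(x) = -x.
<p,q> = -26/15

Expand the product: p(x)·q(x) = -x^4 + x^3 - 2*x^2 + 2*x.
∫_{-1}^{1} of each monomial x^k gives [2/(k+1) if k even, 0 if k odd]. Integrating term-by-term (or equivalently evaluating the antiderivative F(x) = -x^5/5 + x^4/4 - 2*x^3/3 + x^2 at the endpoints):
  F(1) − F(−1) = 23/60 − (127/60) = -26/15.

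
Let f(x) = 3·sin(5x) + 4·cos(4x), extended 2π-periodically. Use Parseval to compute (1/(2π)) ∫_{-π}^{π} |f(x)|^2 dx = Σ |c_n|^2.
Σ |c_n|^2 = 25/2

Expand |f|^2 and use orthogonality of {sin(nx), cos(mx)} on [-π, π]:
  ∫_{-π}^{π} sin(nx)^2 dx = π, ∫ cos(mx)^2 dx = π, and cross terms integrate to 0.
So ∫_{-π}^{π} f(x)^2 dx = 3^2 · π + 4^2 · π = (9 + 16)π.
Divide by 2π: (9 + 16)/2 = 25/2.
By Parseval, this equals Σ |c_n|^2.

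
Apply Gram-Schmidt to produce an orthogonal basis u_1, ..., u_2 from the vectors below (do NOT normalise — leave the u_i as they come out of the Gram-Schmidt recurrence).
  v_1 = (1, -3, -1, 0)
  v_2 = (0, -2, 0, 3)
Orthogonal basis:
  u_1 = (1, -3, -1, 0)
  u_2 = (-6/11, -4/11, 6/11, 3)

Apply the Gram-Schmidt recurrence
  u_1 = v_1
  u_i = v_i − Σ_{j<i} ((v_i · u_j) / (u_j · u_j)) · u_j.

Step by step this gives:
  u_1 = (1, -3, -1, 0)
  u_2 = (-6/11, -4/11, 6/11, 3)

Orthogonality check:
  u_2 · u_1 = 0 (should be 0)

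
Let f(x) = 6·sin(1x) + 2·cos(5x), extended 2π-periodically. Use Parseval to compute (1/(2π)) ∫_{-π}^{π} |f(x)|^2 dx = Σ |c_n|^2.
Σ |c_n|^2 = 20

Expand |f|^2 and use orthogonality of {sin(nx), cos(mx)} on [-π, π]:
  ∫_{-π}^{π} sin(nx)^2 dx = π, ∫ cos(mx)^2 dx = π, and cross terms integrate to 0.
So ∫_{-π}^{π} f(x)^2 dx = 6^2 · π + 2^2 · π = (36 + 4)π.
Divide by 2π: (36 + 4)/2 = 20.
By Parseval, this equals Σ |c_n|^2.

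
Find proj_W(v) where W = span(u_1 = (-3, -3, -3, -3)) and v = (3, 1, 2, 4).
proj_W(v) = (5/2, 5/2, 5/2, 5/2)

Set up U = [u_1 | ... | u_1] ∈ R^(4×1). The projector onto W = col(U) is P = U (U^T U)^(-1) U^T.
Compute U^T U =
  [36],
and U^T v = (-30).
Solve U^T U · c = U^T v for the coefficients: c = (-5/6). The projection is proj_W(v) = U c.
Check: (v - proj_W(v)) · u_1 = 0  (should be 0).
Result: proj_W(v) = (5/2, 5/2, 5/2, 5/2).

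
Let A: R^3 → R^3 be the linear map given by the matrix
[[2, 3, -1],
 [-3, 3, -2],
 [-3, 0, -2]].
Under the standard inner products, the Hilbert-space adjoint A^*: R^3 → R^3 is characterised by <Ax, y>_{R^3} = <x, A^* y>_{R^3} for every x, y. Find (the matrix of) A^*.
A^* = A^T =
[[2, -3, -3],
 [3, 3, 0],
 [-1, -2, -2]]

For real matrices with standard dot products, the defining identity <Ax, y> = <x, A^* y> gives (Ax)^T y = x^T (A^*) y, i.e. x^T A^T y = x^T (A^*) y. Since this holds for all x, y, we must have A^* = A^T. Therefore
A^* =
[[2, -3, -3],
 [3, 3, 0],
 [-1, -2, -2]].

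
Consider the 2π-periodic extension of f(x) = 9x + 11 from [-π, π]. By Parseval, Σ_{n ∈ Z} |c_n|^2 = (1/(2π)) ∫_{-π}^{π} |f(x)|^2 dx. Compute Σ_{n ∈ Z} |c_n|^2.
Σ |c_n|^2 = 27π^2 + 121

Expand and integrate term by term over [-π, π]:
  ∫ (9x)^2 dx = 81·(2π^3/3); ∫ 2·9·(11)·x dx = 0 (odd integrand); ∫ 11^2 dx = 121·2π.
So (1/(2π)) ∫_{-π}^{π} (9x + 11)^2 dx = 81π^2/3 + 121 = 27π^2 + 121.
Parseval ⇒ Σ |c_n|^2 = 27π^2 + 121.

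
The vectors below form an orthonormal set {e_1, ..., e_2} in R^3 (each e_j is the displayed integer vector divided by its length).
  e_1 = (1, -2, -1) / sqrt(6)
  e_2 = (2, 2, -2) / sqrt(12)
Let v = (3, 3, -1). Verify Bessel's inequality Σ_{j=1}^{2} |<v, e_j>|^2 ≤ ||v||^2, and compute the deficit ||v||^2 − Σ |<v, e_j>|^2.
Σ |<v, e_j>|^2 = 17; ||v||^2 = 19; deficit = 2

Write each e_j = u_j / sqrt(<u_j, u_j>) where u_j is the displayed integer vector. Then <v, e_j> = <v, u_j> / sqrt(<u_j, u_j>), so |<v, e_j>|^2 = <v, u_j>^2 / <u_j, u_j>.
Coefficients: <v, e_1> = -2/sqrt(6), <v, e_2> = 14/sqrt(12).
Square and sum: Σ |<v, e_j>|^2 = 17.
Compute ||v||^2 = v·v = 19.
Deficit = 19 − 17 = 2 ≥ 0, confirming Bessel's inequality. (The deficit equals ||v − Σ <v,e_j> e_j||^2, the squared distance from v to span{e_j}.)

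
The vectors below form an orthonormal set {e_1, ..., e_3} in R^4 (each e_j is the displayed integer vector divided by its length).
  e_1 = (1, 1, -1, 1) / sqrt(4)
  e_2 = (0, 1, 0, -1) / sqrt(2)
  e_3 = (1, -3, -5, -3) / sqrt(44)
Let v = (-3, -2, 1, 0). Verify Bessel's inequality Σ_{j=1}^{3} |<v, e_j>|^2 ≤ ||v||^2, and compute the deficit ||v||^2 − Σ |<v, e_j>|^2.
Σ |<v, e_j>|^2 = 122/11; ||v||^2 = 14; deficit = 32/11

Write each e_j = u_j / sqrt(<u_j, u_j>) where u_j is the displayed integer vector. Then <v, e_j> = <v, u_j> / sqrt(<u_j, u_j>), so |<v, e_j>|^2 = <v, u_j>^2 / <u_j, u_j>.
Coefficients: <v, e_1> = -6/sqrt(4), <v, e_2> = -2/sqrt(2), <v, e_3> = -2/sqrt(44).
Square and sum: Σ |<v, e_j>|^2 = 122/11.
Compute ||v||^2 = v·v = 14.
Deficit = 14 − 122/11 = 32/11 ≥ 0, confirming Bessel's inequality. (The deficit equals ||v − Σ <v,e_j> e_j||^2, the squared distance from v to span{e_j}.)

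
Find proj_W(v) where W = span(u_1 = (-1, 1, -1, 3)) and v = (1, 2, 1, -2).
proj_W(v) = (1/2, -1/2, 1/2, -3/2)

Set up U = [u_1 | ... | u_1] ∈ R^(4×1). The projector onto W = col(U) is P = U (U^T U)^(-1) U^T.
Compute U^T U =
  [12],
and U^T v = (-6).
Solve U^T U · c = U^T v for the coefficients: c = (-1/2). The projection is proj_W(v) = U c.
Check: (v - proj_W(v)) · u_1 = 0  (should be 0).
Result: proj_W(v) = (1/2, -1/2, 1/2, -3/2).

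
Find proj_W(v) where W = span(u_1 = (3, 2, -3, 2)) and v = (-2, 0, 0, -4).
proj_W(v) = (-21/13, -14/13, 21/13, -14/13)

Set up U = [u_1 | ... | u_1] ∈ R^(4×1). The projector onto W = col(U) is P = U (U^T U)^(-1) U^T.
Compute U^T U =
  [26],
and U^T v = (-14).
Solve U^T U · c = U^T v for the coefficients: c = (-7/13). The projection is proj_W(v) = U c.
Check: (v - proj_W(v)) · u_1 = 0  (should be 0).
Result: proj_W(v) = (-21/13, -14/13, 21/13, -14/13).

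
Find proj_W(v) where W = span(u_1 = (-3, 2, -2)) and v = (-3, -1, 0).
proj_W(v) = (-21/17, 14/17, -14/17)

Set up U = [u_1 | ... | u_1] ∈ R^(3×1). The projector onto W = col(U) is P = U (U^T U)^(-1) U^T.
Compute U^T U =
  [17],
and U^T v = (7).
Solve U^T U · c = U^T v for the coefficients: c = (7/17). The projection is proj_W(v) = U c.
Check: (v - proj_W(v)) · u_1 = 0  (should be 0).
Result: proj_W(v) = (-21/17, 14/17, -14/17).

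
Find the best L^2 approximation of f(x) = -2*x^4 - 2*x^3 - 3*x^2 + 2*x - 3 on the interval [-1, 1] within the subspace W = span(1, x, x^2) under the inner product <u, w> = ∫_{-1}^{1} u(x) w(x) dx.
g(x) = -33*x^2/7 + 4*x/5 - 99/35

The best approximation g ∈ W is the orthogonal projection of f onto W. Writing g = a_0 + a_1 x + a_2 x^2, the coefficients solve the normal equations G · a = b where
  G_{ij} = <φ_i, φ_j> and b_i = <f, φ_i>, with φ_0 = 1, φ_1 = x, φ_2 = x^2.
G =
  [2, 0, 2/3]
  [0, 2/3, 0]
  [2/3, 0, 2/5],
b = (-44/5, 8/15, -132/35).
Solving gives a_0 = -99/35, a_1 = 4/5, a_2 = -33/7, so
  g(x) = -33*x^2/7 + 4*x/5 - 99/35.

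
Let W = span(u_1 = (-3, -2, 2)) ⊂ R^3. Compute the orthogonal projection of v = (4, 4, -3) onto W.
proj_W(v) = (78/17, 52/17, -52/17)

Set up U = [u_1 | ... | u_1] ∈ R^(3×1). The projector onto W = col(U) is P = U (U^T U)^(-1) U^T.
Compute U^T U =
  [17],
and U^T v = (-26).
Solve U^T U · c = U^T v for the coefficients: c = (-26/17). The projection is proj_W(v) = U c.
Check: (v - proj_W(v)) · u_1 = 0  (should be 0).
Result: proj_W(v) = (78/17, 52/17, -52/17).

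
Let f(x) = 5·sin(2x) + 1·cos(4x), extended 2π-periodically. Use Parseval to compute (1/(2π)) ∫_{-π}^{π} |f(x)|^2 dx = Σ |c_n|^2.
Σ |c_n|^2 = 13

Expand |f|^2 and use orthogonality of {sin(nx), cos(mx)} on [-π, π]:
  ∫_{-π}^{π} sin(nx)^2 dx = π, ∫ cos(mx)^2 dx = π, and cross terms integrate to 0.
So ∫_{-π}^{π} f(x)^2 dx = 5^2 · π + 1^2 · π = (25 + 1)π.
Divide by 2π: (25 + 1)/2 = 13.
By Parseval, this equals Σ |c_n|^2.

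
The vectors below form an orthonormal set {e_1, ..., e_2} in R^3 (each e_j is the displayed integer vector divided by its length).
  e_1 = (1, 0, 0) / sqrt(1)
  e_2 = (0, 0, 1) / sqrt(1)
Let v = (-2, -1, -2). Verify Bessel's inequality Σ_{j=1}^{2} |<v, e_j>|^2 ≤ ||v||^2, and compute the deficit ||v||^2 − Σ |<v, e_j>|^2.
Σ |<v, e_j>|^2 = 8; ||v||^2 = 9; deficit = 1

Write each e_j = u_j / sqrt(<u_j, u_j>) where u_j is the displayed integer vector. Then <v, e_j> = <v, u_j> / sqrt(<u_j, u_j>), so |<v, e_j>|^2 = <v, u_j>^2 / <u_j, u_j>.
Coefficients: <v, e_1> = -2/sqrt(1), <v, e_2> = -2/sqrt(1).
Square and sum: Σ |<v, e_j>|^2 = 8.
Compute ||v||^2 = v·v = 9.
Deficit = 9 − 8 = 1 ≥ 0, confirming Bessel's inequality. (The deficit equals ||v − Σ <v,e_j> e_j||^2, the squared distance from v to span{e_j}.)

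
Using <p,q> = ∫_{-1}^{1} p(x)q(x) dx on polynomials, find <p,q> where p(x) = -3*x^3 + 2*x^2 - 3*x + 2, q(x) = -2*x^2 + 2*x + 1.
<p,q> = -16/3

Expand the product: p(x)·q(x) = 6*x^5 - 10*x^4 + 7*x^3 - 8*x^2 + x + 2.
∫_{-1}^{1} of each monomial x^k gives [2/(k+1) if k even, 0 if k odd]. Integrating term-by-term (or equivalently evaluating the antiderivative F(x) = x^6 - 2*x^5 + 7*x^4/4 - 8*x^3/3 + x^2/2 + 2*x at the endpoints):
  F(1) − F(−1) = 7/12 − (71/12) = -16/3.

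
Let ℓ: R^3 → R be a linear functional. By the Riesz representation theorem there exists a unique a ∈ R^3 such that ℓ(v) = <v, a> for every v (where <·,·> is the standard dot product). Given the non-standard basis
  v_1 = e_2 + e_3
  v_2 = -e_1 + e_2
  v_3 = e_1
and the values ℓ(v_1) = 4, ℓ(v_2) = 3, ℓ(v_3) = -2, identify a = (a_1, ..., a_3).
a = (-2, 1, 3)

Write a = (a_1, ..., a_3) in the standard basis. For each basis vector v_i, ℓ(v_i) = <v_i, a> is a linear equation in the a_j's. Collect the n equations into a matrix system V a = ℓ, where row i of V is v_i (expressed in the standard basis). Since V is invertible (lower-triangular with 1s on the diagonal, up to permutation), solve by back-substitution:
  V =
[[0, 1, 1],
 [-1, 1, 0],
 [1, 0, 0]]
  V a = (4, 3, -2)
Solving gives a = (-2, 1, 3).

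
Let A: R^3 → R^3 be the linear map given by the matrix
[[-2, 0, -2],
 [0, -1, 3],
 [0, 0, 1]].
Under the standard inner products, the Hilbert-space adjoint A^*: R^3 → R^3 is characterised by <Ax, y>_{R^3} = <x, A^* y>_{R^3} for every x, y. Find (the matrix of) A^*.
A^* = A^T =
[[-2, 0, 0],
 [0, -1, 0],
 [-2, 3, 1]]

For real matrices with standard dot products, the defining identity <Ax, y> = <x, A^* y> gives (Ax)^T y = x^T (A^*) y, i.e. x^T A^T y = x^T (A^*) y. Since this holds for all x, y, we must have A^* = A^T. Therefore
A^* =
[[-2, 0, 0],
 [0, -1, 0],
 [-2, 3, 1]].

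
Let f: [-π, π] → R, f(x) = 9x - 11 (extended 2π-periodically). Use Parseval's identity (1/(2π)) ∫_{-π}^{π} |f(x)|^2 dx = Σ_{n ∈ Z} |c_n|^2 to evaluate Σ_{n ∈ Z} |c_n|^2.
Σ |c_n|^2 = 27π^2 + 121

Expand and integrate term by term over [-π, π]:
  ∫ (9x)^2 dx = 81·(2π^3/3); ∫ 2·9·(-11)·x dx = 0 (odd integrand); ∫ (-11)^2 dx = 121·2π.
So (1/(2π)) ∫_{-π}^{π} (9x - 11)^2 dx = 81π^2/3 + 121 = 27π^2 + 121.
Parseval ⇒ Σ |c_n|^2 = 27π^2 + 121.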